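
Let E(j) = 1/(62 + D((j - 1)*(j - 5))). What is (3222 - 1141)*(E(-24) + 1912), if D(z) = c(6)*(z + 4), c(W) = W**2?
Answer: 104668208913/26306 ≈ 3.9789e+6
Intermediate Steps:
D(z) = 144 + 36*z (D(z) = 6**2*(z + 4) = 36*(4 + z) = 144 + 36*z)
E(j) = 1/(206 + 36*(-1 + j)*(-5 + j)) (E(j) = 1/(62 + (144 + 36*((j - 1)*(j - 5)))) = 1/(62 + (144 + 36*((-1 + j)*(-5 + j)))) = 1/(62 + (144 + 36*(-1 + j)*(-5 + j))) = 1/(206 + 36*(-1 + j)*(-5 + j)))
(3222 - 1141)*(E(-24) + 1912) = (3222 - 1141)*(1/(2*(193 - 108*(-24) + 18*(-24)**2)) + 1912) = 2081*(1/(2*(193 + 2592 + 18*576)) + 1912) = 2081*(1/(2*(193 + 2592 + 10368)) + 1912) = 2081*((1/2)/13153 + 1912) = 2081*((1/2)*(1/13153) + 1912) = 2081*(1/26306 + 1912) = 2081*(50297073/26306) = 104668208913/26306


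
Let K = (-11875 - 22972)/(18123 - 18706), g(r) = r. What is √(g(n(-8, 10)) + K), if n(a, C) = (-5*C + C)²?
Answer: √564138201/583 ≈ 40.740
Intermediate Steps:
n(a, C) = 16*C² (n(a, C) = (-4*C)² = 16*C²)
K = 34847/583 (K = -34847/(-583) = -34847*(-1/583) = 34847/583 ≈ 59.772)
√(g(n(-8, 10)) + K) = √(16*10² + 34847/583) = √(16*100 + 34847/583) = √(1600 + 34847/583) = √(967647/583) = √564138201/583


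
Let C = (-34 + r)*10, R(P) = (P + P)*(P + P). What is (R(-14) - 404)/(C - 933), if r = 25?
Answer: -380/1023 ≈ -0.37146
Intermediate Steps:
R(P) = 4*P² (R(P) = (2*P)*(2*P) = 4*P²)
C = -90 (C = (-34 + 25)*10 = -9*10 = -90)
(R(-14) - 404)/(C - 933) = (4*(-14)² - 404)/(-90 - 933) = (4*196 - 404)/(-1023) = (784 - 404)*(-1/1023) = 380*(-1/1023) = -380/1023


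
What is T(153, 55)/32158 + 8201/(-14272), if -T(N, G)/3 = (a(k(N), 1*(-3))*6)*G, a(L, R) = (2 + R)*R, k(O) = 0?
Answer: -153057799/229479488 ≈ -0.66698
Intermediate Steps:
a(L, R) = R*(2 + R)
T(N, G) = -54*G (T(N, G) = -3*((1*(-3))*(2 + 1*(-3)))*6*G = -3*-3*(2 - 3)*6*G = -3*-3*(-1)*6*G = -3*3*6*G = -54*G)
T(153, 55)/32158 + 8201/(-14272) = -54*55/32158 + 8201/(-14272) = -2970*1/32158 + 8201*(-1/14272) = -1485/16079 - 8201/14272 = -153057799/229479488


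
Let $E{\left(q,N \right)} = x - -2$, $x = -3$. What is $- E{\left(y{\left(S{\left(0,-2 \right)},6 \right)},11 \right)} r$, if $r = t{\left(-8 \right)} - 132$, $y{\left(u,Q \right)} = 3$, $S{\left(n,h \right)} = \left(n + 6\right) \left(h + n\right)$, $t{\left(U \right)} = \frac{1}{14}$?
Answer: $- \frac{1847}{14} \approx -131.93$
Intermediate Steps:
$t{\left(U \right)} = \frac{1}{14}$
$S{\left(n,h \right)} = \left(6 + n\right) \left(h + n\right)$
$E{\left(q,N \right)} = -1$ ($E{\left(q,N \right)} = -3 - -2 = -3 + 2 = -1$)
$r = - \frac{1847}{14}$ ($r = \frac{1}{14} - 132 = - \frac{1847}{14} \approx -131.93$)
$- E{\left(y{\left(S{\left(0,-2 \right)},6 \right)},11 \right)} r = - \frac{\left(-1\right) \left(-1847\right)}{14} = \left(-1\right) \frac{1847}{14} = - \frac{1847}{14}$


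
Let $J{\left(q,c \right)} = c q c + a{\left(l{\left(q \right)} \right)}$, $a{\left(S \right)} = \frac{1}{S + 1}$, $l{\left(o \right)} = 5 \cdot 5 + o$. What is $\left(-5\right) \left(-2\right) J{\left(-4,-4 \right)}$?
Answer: $- \frac{7035}{11} \approx -639.54$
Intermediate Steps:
$l{\left(o \right)} = 25 + o$
$a{\left(S \right)} = \frac{1}{1 + S}$
$J{\left(q,c \right)} = \frac{1}{26 + q} + q c^{2}$ ($J{\left(q,c \right)} = c q c + \frac{1}{1 + \left(25 + q\right)} = q c^{2} + \frac{1}{26 + q} = \frac{1}{26 + q} + q c^{2}$)
$\left(-5\right) \left(-2\right) J{\left(-4,-4 \right)} = \left(-5\right) \left(-2\right) \frac{1 - 4 \left(-4\right)^{2} \left(26 - 4\right)}{26 - 4} = 10 \frac{1 - 64 \cdot 22}{22} = 10 \frac{1 - 1408}{22} = 10 \cdot \frac{1}{22} \left(-1407\right) = 10 \left(- \frac{1407}{22}\right) = - \frac{7035}{11}$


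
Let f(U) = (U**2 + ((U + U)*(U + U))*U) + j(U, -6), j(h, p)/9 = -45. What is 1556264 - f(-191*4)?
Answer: 1784747949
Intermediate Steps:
j(h, p) = -405 (j(h, p) = 9*(-45) = -405)
f(U) = -405 + U**2 + 4*U**3 (f(U) = (U**2 + ((U + U)*(U + U))*U) - 405 = (U**2 + ((2*U)*(2*U))*U) - 405 = (U**2 + (4*U**2)*U) - 405 = (U**2 + 4*U**3) - 405 = -405 + U**2 + 4*U**3)
1556264 - f(-191*4) = 1556264 - (-405 + (-191*4)**2 + 4*(-191*4)**3) = 1556264 - (-405 + (-764)**2 + 4*(-764)**3) = 1556264 - (-405 + 583696 + 4*(-445943744)) = 1556264 - (-405 + 583696 - 1783774976) = 1556264 - 1*(-1783191685) = 1556264 + 1783191685 = 1784747949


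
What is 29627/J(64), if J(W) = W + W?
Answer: 29627/128 ≈ 231.46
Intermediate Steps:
J(W) = 2*W
29627/J(64) = 29627/((2*64)) = 29627/128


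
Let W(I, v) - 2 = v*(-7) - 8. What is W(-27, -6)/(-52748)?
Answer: -9/13187 ≈ -0.00068249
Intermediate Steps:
W(I, v) = -6 - 7*v (W(I, v) = 2 + (v*(-7) - 8) = 2 + (-7*v - 8) = 2 + (-8 - 7*v) = -6 - 7*v)
W(-27, -6)/(-52748) = (-6 - 7*(-6))/(-52748) = (-6 + 42)*(-1/52748) = 36*(-1/52748) = -9/13187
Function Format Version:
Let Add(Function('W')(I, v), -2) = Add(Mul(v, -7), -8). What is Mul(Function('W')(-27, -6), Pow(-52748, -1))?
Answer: Rational(-9, 13187) ≈ -0.00068249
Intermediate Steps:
Function('W')(I, v) = Add(-6, Mul(-7, v)) (Function('W')(I, v) = Add(2, Add(Mul(v, -7), -8)) = Add(2, Add(Mul(-7, v), -8)) = Add(2, Add(-8, Mul(-7, v))) = Add(-6, Mul(-7, v)))
Mul(Function('W')(-27, -6), Pow(-52748, -1)) = Mul(Add(-6, Mul(-7, -6)), Pow(-52748, -1)) = Mul(Add(-6, 42), Rational(-1, 52748)) = Mul(36, Rational(-1, 52748)) = Rational(-9, 13187)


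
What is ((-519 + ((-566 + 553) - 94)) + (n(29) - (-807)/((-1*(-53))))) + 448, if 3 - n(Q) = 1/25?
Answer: -211753/1325 ≈ -159.81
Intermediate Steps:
n(Q) = 74/25 (n(Q) = 3 - 1/25 = 74/25)
((-519 + ((-566 + 553) - 94)) + (n(29) - (-807)/((-1*(-53))))) + 448 = ((-519 + ((-566 + 553) - 94)) + (74/25 - (-807)/((-1*(-53))))) + 448 = ((-519 + (-13 - 94)) + (74/25 - (-807)/53)) + 448 = ((-519 - 107) + (74/25 - (-807)/53)) + 448 = (-626 + (74/25 - 1*(-807/53))) + 448 = (-626 + (74/25 + 807/53)) + 448 = (-626 + 24097/1325) + 448 = -805353/1325 + 448 = -211753/1325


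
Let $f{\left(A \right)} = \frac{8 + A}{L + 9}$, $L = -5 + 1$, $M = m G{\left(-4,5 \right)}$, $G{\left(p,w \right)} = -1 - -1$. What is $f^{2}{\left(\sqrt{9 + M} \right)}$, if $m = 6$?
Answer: $\frac{121}{25} \approx 4.84$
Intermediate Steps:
$G{\left(p,w \right)} = 0$ ($G{\left(p,w \right)} = -1 + 1 = 0$)
$M = 0$ ($M = 6 \cdot 0 = 0$)
$L = -4$
$f{\left(A \right)} = \frac{8}{5} + \frac{A}{5}$ ($f{\left(A \right)} = \frac{8 + A}{-4 + 9} = \frac{8 + A}{5} = \left(8 + A\right) \frac{1}{5} = \frac{8}{5} + \frac{A}{5}$)
$f^{2}{\left(\sqrt{9 + M} \right)} = \left(\frac{8}{5} + \frac{\sqrt{9 + 0}}{5}\right)^{2} = \left(\frac{8}{5} + \frac{\sqrt{9}}{5}\right)^{2} = \left(\frac{8}{5} + \frac{1}{5} \cdot 3\right)^{2} = \left(\frac{8}{5} + \frac{3}{5}\right)^{2} = \left(\frac{11}{5}\right)^{2} = \frac{121}{25}$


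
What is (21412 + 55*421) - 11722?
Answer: 32845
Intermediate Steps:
(21412 + 55*421) - 11722 = (21412 + 23155) - 11722 = 44567 - 11722 = 32845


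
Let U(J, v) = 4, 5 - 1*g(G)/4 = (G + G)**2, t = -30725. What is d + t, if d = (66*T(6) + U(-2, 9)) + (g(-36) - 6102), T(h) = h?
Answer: -57143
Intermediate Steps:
g(G) = 20 - 16*G**2 (g(G) = 20 - 4*(G + G)**2 = 20 - 4*4*G**2 = 20 - 16*G**2)
d = -26418 (d = (66*6 + 4) + ((20 - 16*(-36)**2) - 6102) = (396 + 4) + ((20 - 16*1296) - 6102) = 400 + ((20 - 20736) - 6102) = 400 + (-20716 - 6102) = 400 - 26818 = -26418)
d + t = -26418 - 30725 = -57143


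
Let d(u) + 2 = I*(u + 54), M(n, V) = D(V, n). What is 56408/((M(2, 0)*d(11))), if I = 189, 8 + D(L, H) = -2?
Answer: -28204/61415 ≈ -0.45924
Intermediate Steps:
D(L, H) = -10 (D(L, H) = -8 - 2 = -10)
M(n, V) = -10
d(u) = 10204 + 189*u (d(u) = -2 + 189*(u + 54) = -2 + 189*(54 + u) = -2 + (10206 + 189*u) = 10204 + 189*u)
56408/((M(2, 0)*d(11))) = 56408/((-10*(10204 + 189*11))) = 56408/((-10*(10204 + 2079))) = 56408/((-10*12283)) = 56408/(-122830) = 56408*(-1/122830) = -28204/61415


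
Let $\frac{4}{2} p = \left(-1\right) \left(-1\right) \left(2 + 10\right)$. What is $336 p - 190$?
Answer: $1826$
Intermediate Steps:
$p = 6$ ($p = \frac{\left(-1\right) \left(-1\right) \left(2 + 10\right)}{2} = \frac{1 \cdot 12}{2} = \frac{1}{2} \cdot 12 = 6$)
$336 p - 190 = 336 \cdot 6 - 190 = 2016 - 190 = 1826$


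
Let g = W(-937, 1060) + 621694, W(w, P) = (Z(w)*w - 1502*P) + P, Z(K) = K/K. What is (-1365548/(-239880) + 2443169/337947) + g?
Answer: -2184951117696039/2251853510 ≈ -9.7029e+5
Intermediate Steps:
Z(K) = 1
W(w, P) = w - 1501*P (W(w, P) = (1*w - 1502*P) + P = (w - 1502*P) + P = w - 1501*P)
g = -970303 (g = (-937 - 1501*1060) + 621694 = (-937 - 1591060) + 621694 = -1591997 + 621694 = -970303)
(-1365548/(-239880) + 2443169/337947) + g = (-1365548/(-239880) + 2443169/337947) - 970303 = (-1365548*(-1/239880) + 2443169*(1/337947)) - 970303 = (341387/59970 + 2443169/337947) - 970303 = 29098617491/2251853510 - 970303 = -2184951117696039/2251853510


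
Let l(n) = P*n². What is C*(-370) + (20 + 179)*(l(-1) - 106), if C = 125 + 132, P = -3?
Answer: -116781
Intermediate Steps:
l(n) = -3*n²
C = 257
C*(-370) + (20 + 179)*(l(-1) - 106) = 257*(-370) + (20 + 179)*(-3*(-1)² - 106) = -95090 + 199*(-3*1 - 106) = -95090 + 199*(-3 - 106) = -95090 + 199*(-109) = -95090 - 21691 = -116781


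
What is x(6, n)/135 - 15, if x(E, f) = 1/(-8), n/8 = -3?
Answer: -16201/1080 ≈ -15.001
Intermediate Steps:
n = -24 (n = 8*(-3) = -24)
x(E, f) = -⅛
x(6, n)/135 - 15 = -⅛/135 - 15 = (1/135)*(-⅛) - 15 = -1/1080 - 15 = -16201/1080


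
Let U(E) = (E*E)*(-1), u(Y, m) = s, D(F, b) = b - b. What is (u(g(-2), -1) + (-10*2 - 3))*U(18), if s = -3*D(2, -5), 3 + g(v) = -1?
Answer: 7452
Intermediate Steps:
g(v) = -4 (g(v) = -3 - 1 = -4)
D(F, b) = 0
s = 0 (s = -3*0 = 0)
u(Y, m) = 0
U(E) = -E² (U(E) = E²*(-1) = -E²)
(u(g(-2), -1) + (-10*2 - 3))*U(18) = (0 + (-10*2 - 3))*(-1*18²) = (0 + (-20 - 3))*(-1*324) = (0 - 23)*(-324) = -23*(-324) = 7452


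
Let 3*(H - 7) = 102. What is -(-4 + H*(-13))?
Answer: 537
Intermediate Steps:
H = 41 (H = 7 + (1/3)*102 = 7 + 34 = 41)
-(-4 + H*(-13)) = -(-4 + 41*(-13)) = -(-4 - 533) = -1*(-537) = 537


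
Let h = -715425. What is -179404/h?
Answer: 179404/715425 ≈ 0.25077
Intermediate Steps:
-179404/h = -179404/(-715425) = -179404*(-1/715425) = 179404/715425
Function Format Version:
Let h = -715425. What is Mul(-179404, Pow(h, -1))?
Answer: Rational(179404, 715425) ≈ 0.25077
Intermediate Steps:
Mul(-179404, Pow(h, -1)) = Mul(-179404, Pow(-715425, -1)) = Mul(-179404, Rational(-1, 715425)) = Rational(179404, 715425)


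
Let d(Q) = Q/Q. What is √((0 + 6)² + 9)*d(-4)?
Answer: 3*√5 ≈ 6.7082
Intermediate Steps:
d(Q) = 1
√((0 + 6)² + 9)*d(-4) = √((0 + 6)² + 9)*1 = √(6² + 9)*1 = √(36 + 9)*1 = √45*1 = (3*√5)*1 = 3*√5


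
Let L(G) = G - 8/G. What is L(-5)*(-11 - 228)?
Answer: 4063/5 ≈ 812.60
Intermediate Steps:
L(-5)*(-11 - 228) = (-5 - 8/(-5))*(-11 - 228) = (-5 - 8*(-⅕))*(-239) = (-5 + 8/5)*(-239) = -17/5*(-239) = 4063/5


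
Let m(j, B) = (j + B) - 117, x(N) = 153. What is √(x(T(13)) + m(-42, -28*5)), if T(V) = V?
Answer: I*√146 ≈ 12.083*I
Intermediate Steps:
m(j, B) = -117 + B + j (m(j, B) = (B + j) - 117 = -117 + B + j)
√(x(T(13)) + m(-42, -28*5)) = √(153 + (-117 - 28*5 - 42)) = √(153 + (-117 - 140 - 42)) = √(153 - 299) = √(-146) = I*√146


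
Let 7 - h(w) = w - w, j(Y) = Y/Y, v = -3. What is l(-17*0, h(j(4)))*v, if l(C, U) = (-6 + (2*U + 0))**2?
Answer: -192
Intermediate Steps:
j(Y) = 1
h(w) = 7 (h(w) = 7 - (w - w) = 7 - 1*0 = 7 + 0 = 7)
l(C, U) = (-6 + 2*U)**2
l(-17*0, h(j(4)))*v = (4*(-3 + 7)**2)*(-3) = (4*4**2)*(-3) = (4*16)*(-3) = 64*(-3) = -192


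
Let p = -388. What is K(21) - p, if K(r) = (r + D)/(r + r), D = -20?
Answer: 16297/42 ≈ 388.02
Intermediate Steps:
K(r) = (-20 + r)/(2*r) (K(r) = (r - 20)/(r + r) = (-20 + r)/((2*r)) = (-20 + r)*(1/(2*r)) = (-20 + r)/(2*r))
K(21) - p = (1/2)*(-20 + 21)/21 - 1*(-388) = (1/2)*(1/21)*1 + 388 = 1/42 + 388 = 16297/42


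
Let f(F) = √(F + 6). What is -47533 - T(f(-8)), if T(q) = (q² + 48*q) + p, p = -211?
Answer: -47320 - 48*I*√2 ≈ -47320.0 - 67.882*I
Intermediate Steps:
f(F) = √(6 + F)
T(q) = -211 + q² + 48*q (T(q) = (q² + 48*q) - 211 = -211 + q² + 48*q)
-47533 - T(f(-8)) = -47533 - (-211 + (√(6 - 8))² + 48*√(6 - 8)) = -47533 - (-211 + (√(-2))² + 48*√(-2)) = -47533 - (-211 + (I*√2)² + 48*(I*√2)) = -47533 - (-211 - 2 + 48*I*√2) = -47533 - (-213 + 48*I*√2) = -47533 + (213 - 48*I*√2) = -47320 - 48*I*√2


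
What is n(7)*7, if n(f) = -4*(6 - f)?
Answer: 28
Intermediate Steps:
n(f) = -24 + 4*f
n(7)*7 = (-24 + 4*7)*7 = (-24 + 28)*7 = 4*7 = 28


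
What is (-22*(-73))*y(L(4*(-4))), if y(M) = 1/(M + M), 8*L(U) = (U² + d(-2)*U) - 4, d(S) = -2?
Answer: 1606/71 ≈ 22.620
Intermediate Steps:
L(U) = -½ - U/4 + U²/8 (L(U) = ((U² - 2*U) - 4)/8 = (-4 + U² - 2*U)/8 = -½ - U/4 + U²/8)
y(M) = 1/(2*M)
(-22*(-73))*y(L(4*(-4))) = (-22*(-73))*(1/(2*(-½ - (-4) + (4*(-4))²/8))) = 1606*(1/(2*(-½ - ¼*(-16) + (⅛)*(-16)²))) = 1606*(1/(2*(-½ + 4 + (⅛)*256))) = 1606*(1/(2*(-½ + 4 + 32))) = 1606*(1/(2*(71/2))) = 1606*((½)*(2/71)) = 1606*(1/71) = 1606/71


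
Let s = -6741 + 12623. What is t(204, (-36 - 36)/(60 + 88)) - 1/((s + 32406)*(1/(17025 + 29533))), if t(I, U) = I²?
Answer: 796673425/19144 ≈ 41615.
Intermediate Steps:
s = 5882
t(204, (-36 - 36)/(60 + 88)) - 1/((s + 32406)*(1/(17025 + 29533))) = 204² - 1/((5882 + 32406)*(1/(17025 + 29533))) = 41616 - 1/(38288*(1/46558)) = 41616 - 1/(38288*1/46558) = 41616 - 46558/38288 = 41616 - 1*23279/19144 = 41616 - 23279/19144 = 796673425/19144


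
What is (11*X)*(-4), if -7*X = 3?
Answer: 132/7 ≈ 18.857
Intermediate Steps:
X = -3/7 (X = -1/7*3 = -3/7 ≈ -0.42857)
(11*X)*(-4) = (11*(-3/7))*(-4) = -33/7*(-4) = 132/7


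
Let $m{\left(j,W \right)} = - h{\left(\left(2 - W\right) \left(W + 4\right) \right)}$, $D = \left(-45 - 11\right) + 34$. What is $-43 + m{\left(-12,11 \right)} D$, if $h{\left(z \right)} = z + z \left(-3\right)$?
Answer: $5897$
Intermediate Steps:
$h{\left(z \right)} = - 2 z$ ($h{\left(z \right)} = z - 3 z = - 2 z$)
$D = -22$ ($D = -56 + 34 = -22$)
$m{\left(j,W \right)} = 2 \left(2 - W\right) \left(4 + W\right)$ ($m{\left(j,W \right)} = - \left(-2\right) \left(2 - W\right) \left(W + 4\right) = - \left(-2\right) \left(2 - W\right) \left(4 + W\right) = 2 \left(2 - W\right) \left(4 + W\right)$)
$-43 + m{\left(-12,11 \right)} D = -43 + \left(16 - 44 - 2 \cdot 11^{2}\right) \left(-22\right) = -43 + \left(16 - 44 - 242\right) \left(-22\right) = -43 - -5940 = -43 + 5940 = 5897$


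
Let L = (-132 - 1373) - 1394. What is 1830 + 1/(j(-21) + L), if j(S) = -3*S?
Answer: 5189879/2836 ≈ 1830.0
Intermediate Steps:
L = -2899 (L = -1505 - 1394 = -2899)
1830 + 1/(j(-21) + L) = 1830 + 1/(-3*(-21) - 2899) = 1830 + 1/(63 - 2899) = 1830 + 1/(-2836) = 1830 - 1/2836 = 5189879/2836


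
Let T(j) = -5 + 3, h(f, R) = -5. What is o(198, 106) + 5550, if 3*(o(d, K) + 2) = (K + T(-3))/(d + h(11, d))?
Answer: 3212396/579 ≈ 5548.2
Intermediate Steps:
T(j) = -2
o(d, K) = -2 + (-2 + K)/(3*(-5 + d)) (o(d, K) = -2 + ((K - 2)/(d - 5))/3 = -2 + ((-2 + K)/(-5 + d))/3 = -2 + (-2 + K)/(3*(-5 + d)))
o(198, 106) + 5550 = (28 + 106 - 6*198)/(3*(-5 + 198)) + 5550 = (1/3)*(28 + 106 - 1188)/193 + 5550 = (1/3)*(1/193)*(-1054) + 5550 = -1054/579 + 5550 = 3212396/579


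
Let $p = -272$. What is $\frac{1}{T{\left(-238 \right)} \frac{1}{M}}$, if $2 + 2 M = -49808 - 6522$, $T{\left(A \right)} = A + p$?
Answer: $\frac{14083}{255} \approx 55.227$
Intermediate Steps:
$T{\left(A \right)} = -272 + A$ ($T{\left(A \right)} = A - 272 = -272 + A$)
$M = -28166$ ($M = -1 + \frac{-49808 - 6522}{2} = -1 + \frac{1}{2} \left(-56330\right) = -1 - 28165 = -28166$)
$\frac{1}{T{\left(-238 \right)} \frac{1}{M}} = \frac{1}{\left(-272 - 238\right) \frac{1}{-28166}} = \frac{1}{\left(-510\right) \left(- \frac{1}{28166}\right)} = \frac{1}{\frac{255}{14083}} = \frac{14083}{255}$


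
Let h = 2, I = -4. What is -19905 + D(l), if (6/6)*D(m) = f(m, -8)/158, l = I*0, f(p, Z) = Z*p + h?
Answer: -1572494/79 ≈ -19905.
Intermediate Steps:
f(p, Z) = 2 + Z*p (f(p, Z) = Z*p + 2 = 2 + Z*p)
l = 0 (l = -4*0 = 0)
D(m) = 1/79 - 4*m/79 (D(m) = (2 - 8*m)/158 = (2 - 8*m)*(1/158) = 1/79 - 4*m/79)
-19905 + D(l) = -19905 + (1/79 - 4/79*0) = -19905 + (1/79 + 0) = -19905 + 1/79 = -1572494/79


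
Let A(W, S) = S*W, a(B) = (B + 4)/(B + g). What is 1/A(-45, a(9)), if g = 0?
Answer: -1/65 ≈ -0.015385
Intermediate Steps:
a(B) = (4 + B)/B (a(B) = (B + 4)/(B + 0) = (4 + B)/B)
1/A(-45, a(9)) = 1/(((4 + 9)/9)*(-45)) = 1/(((⅑)*13)*(-45)) = 1/((13/9)*(-45)) = 1/(-65) = -1/65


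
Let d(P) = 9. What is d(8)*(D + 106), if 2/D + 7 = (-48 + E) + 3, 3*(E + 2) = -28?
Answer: 90603/95 ≈ 953.72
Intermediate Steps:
E = -34/3 (E = -2 + (1/3)*(-28) = -2 - 28/3 = -34/3 ≈ -11.333)
D = -3/95 (D = 2/(-7 + ((-48 - 34/3) + 3)) = 2/(-7 + (-178/3 + 3)) = 2/(-7 - 169/3) = 2/(-190/3) = 2*(-3/190) = -3/95 ≈ -0.031579)
d(8)*(D + 106) = 9*(-3/95 + 106) = 9*(10067/95) = 90603/95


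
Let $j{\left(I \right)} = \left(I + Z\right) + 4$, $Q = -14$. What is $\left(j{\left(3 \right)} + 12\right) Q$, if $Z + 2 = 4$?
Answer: $-294$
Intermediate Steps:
$Z = 2$ ($Z = -2 + 4 = 2$)
$j{\left(I \right)} = 6 + I$ ($j{\left(I \right)} = \left(I + 2\right) + 4 = \left(2 + I\right) + 4 = 6 + I$)
$\left(j{\left(3 \right)} + 12\right) Q = \left(\left(6 + 3\right) + 12\right) \left(-14\right) = \left(9 + 12\right) \left(-14\right) = 21 \left(-14\right) = -294$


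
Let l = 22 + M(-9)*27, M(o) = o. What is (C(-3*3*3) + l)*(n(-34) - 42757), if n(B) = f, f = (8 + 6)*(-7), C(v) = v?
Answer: 10628040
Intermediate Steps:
f = -98 (f = 14*(-7) = -98)
n(B) = -98
l = -221 (l = 22 - 9*27 = 22 - 243 = -221)
(C(-3*3*3) + l)*(n(-34) - 42757) = (-3*3*3 - 221)*(-98 - 42757) = (-9*3 - 221)*(-42855) = (-27 - 221)*(-42855) = -248*(-42855) = 10628040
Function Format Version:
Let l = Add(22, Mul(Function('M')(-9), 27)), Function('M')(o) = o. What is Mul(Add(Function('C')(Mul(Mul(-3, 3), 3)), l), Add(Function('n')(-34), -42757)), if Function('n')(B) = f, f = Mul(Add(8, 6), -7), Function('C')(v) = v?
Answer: 10628040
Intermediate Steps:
f = -98 (f = Mul(14, -7) = -98)
Function('n')(B) = -98
l = -221 (l = Add(22, Mul(-9, 27)) = Add(22, -243) = -221)
Mul(Add(Function('C')(Mul(Mul(-3, 3), 3)), l), Add(Function('n')(-34), -42757)) = Mul(Add(Mul(Mul(-3, 3), 3), -221), Add(-98, -42757)) = Mul(Add(Mul(-9, 3), -221), -42855) = Mul(Add(-27, -221), -42855) = Mul(-248, -42855) = 10628040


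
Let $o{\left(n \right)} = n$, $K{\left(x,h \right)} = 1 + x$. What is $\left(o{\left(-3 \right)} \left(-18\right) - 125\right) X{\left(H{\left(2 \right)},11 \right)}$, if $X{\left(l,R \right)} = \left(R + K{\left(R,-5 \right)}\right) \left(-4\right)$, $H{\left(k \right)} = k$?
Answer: $6532$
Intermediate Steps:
$X{\left(l,R \right)} = -4 - 8 R$ ($X{\left(l,R \right)} = \left(R + \left(1 + R\right)\right) \left(-4\right) = \left(1 + 2 R\right) \left(-4\right) = -4 - 8 R$)
$\left(o{\left(-3 \right)} \left(-18\right) - 125\right) X{\left(H{\left(2 \right)},11 \right)} = \left(\left(-3\right) \left(-18\right) - 125\right) \left(-4 - 88\right) = \left(54 - 125\right) \left(-4 - 88\right) = \left(-71\right) \left(-92\right) = 6532$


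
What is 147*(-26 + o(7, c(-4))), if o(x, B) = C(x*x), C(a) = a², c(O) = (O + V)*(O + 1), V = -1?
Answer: 349125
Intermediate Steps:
c(O) = (1 + O)*(-1 + O) (c(O) = (O - 1)*(O + 1) = (-1 + O)*(1 + O) = (1 + O)*(-1 + O))
o(x, B) = x⁴ (o(x, B) = (x*x)² = (x²)² = x⁴)
147*(-26 + o(7, c(-4))) = 147*(-26 + 7⁴) = 147*(-26 + 2401) = 147*2375 = 349125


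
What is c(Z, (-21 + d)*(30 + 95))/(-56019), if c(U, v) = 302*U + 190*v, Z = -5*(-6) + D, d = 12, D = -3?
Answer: 68532/18673 ≈ 3.6701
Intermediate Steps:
Z = 27 (Z = -5*(-6) - 3 = 30 - 3 = 27)
c(U, v) = 190*v + 302*U
c(Z, (-21 + d)*(30 + 95))/(-56019) = (190*((-21 + 12)*(30 + 95)) + 302*27)/(-56019) = (190*(-9*125) + 8154)*(-1/56019) = (190*(-1125) + 8154)*(-1/56019) = (-213750 + 8154)*(-1/56019) = -205596*(-1/56019) = 68532/18673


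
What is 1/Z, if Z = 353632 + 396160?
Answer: 1/749792 ≈ 1.3337e-6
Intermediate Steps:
Z = 749792
1/Z = 1/749792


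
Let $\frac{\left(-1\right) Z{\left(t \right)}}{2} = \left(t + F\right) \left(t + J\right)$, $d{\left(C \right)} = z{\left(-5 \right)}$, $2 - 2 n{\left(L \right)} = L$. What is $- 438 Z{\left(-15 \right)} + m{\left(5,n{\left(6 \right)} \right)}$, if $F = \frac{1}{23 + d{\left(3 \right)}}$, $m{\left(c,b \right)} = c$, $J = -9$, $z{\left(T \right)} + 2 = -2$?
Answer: $\frac{5970911}{19} \approx 3.1426 \cdot 10^{5}$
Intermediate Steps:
$z{\left(T \right)} = -4$ ($z{\left(T \right)} = -2 - 2 = -4$)
$n{\left(L \right)} = 1 - \frac{L}{2}$
$d{\left(C \right)} = -4$
$F = \frac{1}{19}$ ($F = \frac{1}{23 - 4} = \frac{1}{19} \approx 0.052632$)
$Z{\left(t \right)} = - 2 \left(-9 + t\right) \left(\frac{1}{19} + t\right)$ ($Z{\left(t \right)} = - 2 \left(t + \frac{1}{19}\right) \left(t - 9\right) = - 2 \left(\frac{1}{19} + t\right) \left(-9 + t\right) = - 2 \left(-9 + t\right) \left(\frac{1}{19} + t\right)$)
$- 438 Z{\left(-15 \right)} + m{\left(5,n{\left(6 \right)} \right)} = - 438 \left(\frac{18}{19} - 2 \left(-15\right)^{2} + \frac{340}{19} \left(-15\right)\right) + 5 = - 438 \left(\frac{18}{19} - 450 - \frac{5100}{19}\right) + 5 = \left(-438\right) \left(- \frac{13632}{19}\right) + 5 = \frac{5970816}{19} + 5 = \frac{5970911}{19}$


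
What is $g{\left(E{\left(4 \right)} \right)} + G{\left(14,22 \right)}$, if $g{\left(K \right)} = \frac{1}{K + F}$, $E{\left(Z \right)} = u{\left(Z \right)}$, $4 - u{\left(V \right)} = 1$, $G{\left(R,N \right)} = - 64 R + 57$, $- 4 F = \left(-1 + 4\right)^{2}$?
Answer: $- \frac{2513}{3} \approx -837.67$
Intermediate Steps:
$F = - \frac{9}{4}$ ($F = - \frac{\left(-1 + 4\right)^{2}}{4} = - \frac{3^{2}}{4} = \left(- \frac{1}{4}\right) 9 = - \frac{9}{4} \approx -2.25$)
$G{\left(R,N \right)} = 57 - 64 R$
$u{\left(V \right)} = 3$ ($u{\left(V \right)} = 4 - 1 = 3$)
$E{\left(Z \right)} = 3$
$g{\left(K \right)} = \frac{1}{- \frac{9}{4} + K}$ ($g{\left(K \right)} = \frac{1}{K - \frac{9}{4}} = \frac{1}{- \frac{9}{4} + K}$)
$g{\left(E{\left(4 \right)} \right)} + G{\left(14,22 \right)} = \frac{4}{-9 + 4 \cdot 3} + \left(57 - 896\right) = \frac{4}{-9 + 12} + \left(57 - 896\right) = \frac{4}{3} - 839 = - \frac{2513}{3}$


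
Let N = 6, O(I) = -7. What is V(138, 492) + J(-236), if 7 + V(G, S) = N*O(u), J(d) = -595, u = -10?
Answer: -644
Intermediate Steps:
V(G, S) = -49 (V(G, S) = -7 + 6*(-7) = -7 - 42 = -49)
V(138, 492) + J(-236) = -49 - 595 = -644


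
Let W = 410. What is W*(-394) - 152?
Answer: -161692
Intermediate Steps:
W*(-394) - 152 = 410*(-394) - 152 = -161540 - 152 = -161692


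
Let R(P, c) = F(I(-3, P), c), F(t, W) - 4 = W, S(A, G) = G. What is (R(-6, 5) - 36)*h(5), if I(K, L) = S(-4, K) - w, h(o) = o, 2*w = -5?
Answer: -135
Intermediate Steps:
w = -5/2 (w = (½)*(-5) = -5/2 ≈ -2.5000)
I(K, L) = 5/2 + K (I(K, L) = K - 1*(-5/2) = K + 5/2 = 5/2 + K)
F(t, W) = 4 + W
R(P, c) = 4 + c
(R(-6, 5) - 36)*h(5) = ((4 + 5) - 36)*5 = (9 - 36)*5 = -27*5 = -135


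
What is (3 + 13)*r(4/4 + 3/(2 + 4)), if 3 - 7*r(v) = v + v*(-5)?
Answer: 144/7 ≈ 20.571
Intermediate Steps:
r(v) = 3/7 + 4*v/7 (r(v) = 3/7 - (v + v*(-5))/7 = 3/7 - (v - 5*v)/7 = 3/7 - (-4)*v/7 = 3/7 + 4*v/7)
(3 + 13)*r(4/4 + 3/(2 + 4)) = (3 + 13)*(3/7 + 4*(4/4 + 3/(2 + 4))/7) = 16*(3/7 + 4*(4*(¼) + 3/6)/7) = 16*(3/7 + 4*(1 + 3*(⅙))/7) = 16*(3/7 + 4*(1 + ½)/7) = 16*(3/7 + (4/7)*(3/2)) = 16*(3/7 + 6/7) = 16*(9/7) = 144/7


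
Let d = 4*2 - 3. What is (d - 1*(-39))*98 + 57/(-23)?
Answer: 99119/23 ≈ 4309.5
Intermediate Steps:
d = 5 (d = 8 - 3 = 5)
(d - 1*(-39))*98 + 57/(-23) = (5 - 1*(-39))*98 + 57/(-23) = (5 + 39)*98 + 57*(-1/23) = 44*98 - 57/23 = 4312 - 57/23 = 99119/23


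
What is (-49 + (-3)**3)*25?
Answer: -1900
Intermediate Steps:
(-49 + (-3)**3)*25 = (-49 - 27)*25 = -76*25 = -1900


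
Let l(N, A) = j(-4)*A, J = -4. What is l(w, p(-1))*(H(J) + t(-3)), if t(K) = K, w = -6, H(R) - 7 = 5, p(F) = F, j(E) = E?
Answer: 36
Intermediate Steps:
H(R) = 12 (H(R) = 7 + 5 = 12)
l(N, A) = -4*A
l(w, p(-1))*(H(J) + t(-3)) = (-4*(-1))*(12 - 3) = 4*9 = 36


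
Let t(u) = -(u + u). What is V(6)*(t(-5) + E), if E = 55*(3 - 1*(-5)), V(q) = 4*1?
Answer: 1800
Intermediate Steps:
V(q) = 4
t(u) = -2*u
E = 440 (E = 55*(3 + 5) = 55*8 = 440)
V(6)*(t(-5) + E) = 4*(-2*(-5) + 440) = 4*(10 + 440) = 4*450 = 1800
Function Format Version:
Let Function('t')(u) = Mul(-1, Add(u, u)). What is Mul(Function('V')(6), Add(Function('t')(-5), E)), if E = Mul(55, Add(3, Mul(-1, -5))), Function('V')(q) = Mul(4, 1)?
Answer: 1800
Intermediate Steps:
Function('V')(q) = 4
Function('t')(u) = Mul(-2, u) (Function('t')(u) = Mul(-1, Mul(2, u)) = Mul(-2, u))
E = 440 (E = Mul(55, Add(3, 5)) = Mul(55, 8) = 440)
Mul(Function('V')(6), Add(Function('t')(-5), E)) = Mul(4, Add(Mul(-2, -5), 440)) = Mul(4, Add(10, 440)) = Mul(4, 450) = 1800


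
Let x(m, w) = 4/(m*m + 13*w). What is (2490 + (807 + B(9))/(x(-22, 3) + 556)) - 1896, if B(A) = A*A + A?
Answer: 173199579/290792 ≈ 595.61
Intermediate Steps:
B(A) = A + A² (B(A) = A² + A = A + A²)
x(m, w) = 4/(m² + 13*w)
(2490 + (807 + B(9))/(x(-22, 3) + 556)) - 1896 = (2490 + (807 + 9*(1 + 9))/(4/((-22)² + 13*3) + 556)) - 1896 = (2490 + (807 + 9*10)/(4/(484 + 39) + 556)) - 1896 = (2490 + (807 + 90)/(4/523 + 556)) - 1896 = (2490 + 897/(4*(1/523) + 556)) - 1896 = (2490 + 897/(4/523 + 556)) - 1896 = (2490 + 897/(290792/523)) - 1896 = (2490 + 897*(523/290792)) - 1896 = (2490 + 469131/290792) - 1896 = 724541211/290792 - 1896 = 173199579/290792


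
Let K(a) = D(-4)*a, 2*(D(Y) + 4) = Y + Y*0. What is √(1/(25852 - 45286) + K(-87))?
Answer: √197149126398/19434 ≈ 22.847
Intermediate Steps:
D(Y) = -4 + Y/2 (D(Y) = -4 + (Y + Y*0)/2 = -4 + (Y + 0)/2 = -4 + Y/2)
K(a) = -6*a (K(a) = (-4 + (½)*(-4))*a = (-4 - 2)*a = -6*a)
√(1/(25852 - 45286) + K(-87)) = √(1/(25852 - 45286) - 6*(-87)) = √(1/(-19434) + 522) = √(-1/19434 + 522) = √(10144547/19434) = √197149126398/19434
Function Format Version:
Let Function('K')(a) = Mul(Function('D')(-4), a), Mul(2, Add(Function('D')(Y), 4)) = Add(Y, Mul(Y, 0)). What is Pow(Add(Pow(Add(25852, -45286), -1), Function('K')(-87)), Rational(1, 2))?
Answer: Mul(Rational(1, 19434), Pow(197149126398, Rational(1, 2))) ≈ 22.847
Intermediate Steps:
Function('D')(Y) = Add(-4, Mul(Rational(1, 2), Y)) (Function('D')(Y) = Add(-4, Mul(Rational(1, 2), Add(Y, Mul(Y, 0)))) = Add(-4, Mul(Rational(1, 2), Add(Y, 0))) = Add(-4, Mul(Rational(1, 2), Y)))
Function('K')(a) = Mul(-6, a) (Function('K')(a) = Mul(Add(-4, Mul(Rational(1, 2), -4)), a) = Mul(Add(-4, -2), a) = Mul(-6, a))
Pow(Add(Pow(Add(25852, -45286), -1), Function('K')(-87)), Rational(1, 2)) = Pow(Add(Pow(Add(25852, -45286), -1), Mul(-6, -87)), Rational(1, 2)) = Pow(Add(Pow(-19434, -1), 522), Rational(1, 2)) = Pow(Add(Rational(-1, 19434), 522), Rational(1, 2)) = Pow(Rational(10144547, 19434), Rational(1, 2)) = Mul(Rational(1, 19434), Pow(197149126398, Rational(1, 2)))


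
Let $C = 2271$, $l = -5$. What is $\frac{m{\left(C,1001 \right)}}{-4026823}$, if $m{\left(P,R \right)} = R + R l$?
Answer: $\frac{4004}{4026823} \approx 0.00099433$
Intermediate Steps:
$m{\left(P,R \right)} = - 4 R$ ($m{\left(P,R \right)} = R + R \left(-5\right) = R - 5 R = - 4 R$)
$\frac{m{\left(C,1001 \right)}}{-4026823} = \frac{\left(-4\right) 1001}{-4026823} = \left(-4004\right) \left(- \frac{1}{4026823}\right) = \frac{4004}{4026823}$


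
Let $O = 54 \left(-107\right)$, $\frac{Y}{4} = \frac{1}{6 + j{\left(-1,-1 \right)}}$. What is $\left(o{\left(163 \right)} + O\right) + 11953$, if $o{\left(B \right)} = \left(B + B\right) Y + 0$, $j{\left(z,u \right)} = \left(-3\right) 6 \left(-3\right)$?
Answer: $\frac{92951}{15} \approx 6196.7$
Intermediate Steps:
$j{\left(z,u \right)} = 54$ ($j{\left(z,u \right)} = \left(-18\right) \left(-3\right) = 54$)
$Y = \frac{1}{15}$ ($Y = \frac{4}{6 + 54} = \frac{4}{60} = 4 \cdot \frac{1}{60} = \frac{1}{15} \approx 0.066667$)
$O = -5778$
$o{\left(B \right)} = \frac{2 B}{15}$ ($o{\left(B \right)} = \left(B + B\right) \frac{1}{15} + 0 = 2 B \frac{1}{15} + 0 = \frac{2 B}{15} + 0 = \frac{2 B}{15}$)
$\left(o{\left(163 \right)} + O\right) + 11953 = \left(\frac{2}{15} \cdot 163 - 5778\right) + 11953 = \left(\frac{326}{15} - 5778\right) + 11953 = - \frac{86344}{15} + 11953 = \frac{92951}{15}$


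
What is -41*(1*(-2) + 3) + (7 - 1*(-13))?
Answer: -21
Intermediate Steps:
-41*(1*(-2) + 3) + (7 - 1*(-13)) = -41*(-2 + 3) + (7 + 13) = -41*1 + 20 = -41 + 20 = -21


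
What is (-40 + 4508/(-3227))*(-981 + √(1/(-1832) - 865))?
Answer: 18721404/461 - 4771*I*√725783898/105569 ≈ 40610.0 - 1217.5*I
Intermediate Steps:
(-40 + 4508/(-3227))*(-981 + √(1/(-1832) - 865)) = (-40 + 4508*(-1/3227))*(-981 + √(-1/1832 - 865)) = (-40 - 644/461)*(-981 + √(-1584681/1832)) = -19084*(-981 + I*√725783898/916)/461 = 18721404/461 - 4771*I*√725783898/105569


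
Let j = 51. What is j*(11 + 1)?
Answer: 612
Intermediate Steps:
j*(11 + 1) = 51*(11 + 1) = 51*12 = 612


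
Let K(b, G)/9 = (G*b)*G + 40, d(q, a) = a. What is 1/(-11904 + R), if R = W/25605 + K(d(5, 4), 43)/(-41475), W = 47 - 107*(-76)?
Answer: -70797825/842868933133 ≈ -8.3996e-5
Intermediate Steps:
K(b, G) = 360 + 9*b*G² (K(b, G) = 9*((G*b)*G + 40) = 9*(b*G² + 40) = 9*(40 + b*G²) = 360 + 9*b*G²)
W = 8179 (W = 47 + 8132 = 8179)
R = -91624333/70797825 (R = 8179/25605 + (360 + 9*4*43²)/(-41475) = 8179*(1/25605) + (360 + 9*4*1849)*(-1/41475) = 8179/25605 + (360 + 66564)*(-1/41475) = 8179/25605 + 66924*(-1/41475) = 8179/25605 - 22308/13825 = -91624333/70797825 ≈ -1.2942)
1/(-11904 + R) = 1/(-11904 - 91624333/70797825) = 1/(-842868933133/70797825) = -70797825/842868933133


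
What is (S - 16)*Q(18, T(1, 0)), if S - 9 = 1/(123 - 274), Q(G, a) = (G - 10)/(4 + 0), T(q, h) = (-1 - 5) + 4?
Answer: -2116/151 ≈ -14.013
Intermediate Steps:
T(q, h) = -2 (T(q, h) = -6 + 4 = -2)
Q(G, a) = -5/2 + G/4 (Q(G, a) = (-10 + G)/4 = (-10 + G)*(¼) = -5/2 + G/4)
S = 1358/151 (S = 9 + 1/(123 - 274) = 9 + 1/(-151) = 9 - 1/151 = 1358/151 ≈ 8.9934)
(S - 16)*Q(18, T(1, 0)) = (1358/151 - 16)*(-5/2 + (¼)*18) = -1058*(-5/2 + 9/2)/151 = -1058/151*2 = -2116/151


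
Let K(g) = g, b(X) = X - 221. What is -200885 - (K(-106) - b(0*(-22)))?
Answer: -201000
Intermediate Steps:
b(X) = -221 + X
-200885 - (K(-106) - b(0*(-22))) = -200885 - (-106 - (-221 + 0*(-22))) = -200885 - (-106 - (-221 + 0)) = -200885 - (-106 - 1*(-221)) = -200885 - (-106 + 221) = -200885 - 1*115 = -200885 - 115 = -201000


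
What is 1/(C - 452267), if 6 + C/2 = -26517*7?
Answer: -1/823517 ≈ -1.2143e-6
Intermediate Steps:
C = -371250 (C = -12 + 2*(-26517*7) = -12 + 2*(-185619) = -12 - 371238 = -371250)
1/(C - 452267) = 1/(-371250 - 452267) = 1/(-823517) = -1/823517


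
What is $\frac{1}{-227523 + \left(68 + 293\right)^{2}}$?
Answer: $- \frac{1}{97202} \approx -1.0288 \cdot 10^{-5}$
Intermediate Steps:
$\frac{1}{-227523 + \left(68 + 293\right)^{2}} = \frac{1}{-227523 + 361^{2}} = \frac{1}{-227523 + 130321} = \frac{1}{-97202} = - \frac{1}{97202}$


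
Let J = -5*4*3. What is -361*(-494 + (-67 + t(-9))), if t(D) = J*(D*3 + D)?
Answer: -577239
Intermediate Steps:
J = -60 (J = -20*3 = -60)
t(D) = -240*D (t(D) = -60*(D*3 + D) = -60*(3*D + D) = -240*D)
-361*(-494 + (-67 + t(-9))) = -361*(-494 + (-67 - 240*(-9))) = -361*(-494 + (-67 + 2160)) = -361*(-494 + 2093) = -361*1599 = -577239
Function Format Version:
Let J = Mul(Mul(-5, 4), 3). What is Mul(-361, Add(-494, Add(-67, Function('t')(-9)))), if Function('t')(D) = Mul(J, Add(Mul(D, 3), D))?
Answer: -577239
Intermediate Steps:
J = -60 (J = Mul(-20, 3) = -60)
Function('t')(D) = Mul(-240, D) (Function('t')(D) = Mul(-60, Add(Mul(D, 3), D)) = Mul(-60, Add(Mul(3, D), D)) = Mul(-60, Mul(4, D)) = Mul(-240, D))
Mul(-361, Add(-494, Add(-67, Function('t')(-9)))) = Mul(-361, Add(-494, Add(-67, Mul(-240, -9)))) = Mul(-361, Add(-494, Add(-67, 2160))) = Mul(-361, Add(-494, 2093)) = Mul(-361, 1599) = -577239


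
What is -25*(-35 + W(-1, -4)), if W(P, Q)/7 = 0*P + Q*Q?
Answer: -1925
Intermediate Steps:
W(P, Q) = 7*Q² (W(P, Q) = 7*(0*P + Q*Q) = 7*(0 + Q²) = 7*Q²)
-25*(-35 + W(-1, -4)) = -25*(-35 + 7*(-4)²) = -25*(-35 + 7*16) = -25*(-35 + 112) = -25*77 = -1925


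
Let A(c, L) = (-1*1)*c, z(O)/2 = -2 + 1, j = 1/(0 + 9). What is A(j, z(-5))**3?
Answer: -1/729 ≈ -0.0013717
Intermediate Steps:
j = 1/9 ≈ 0.11111
z(O) = -2 (z(O) = 2*(-2 + 1) = 2*(-1) = -2)
A(c, L) = -c
A(j, z(-5))**3 = (-1*1/9)**3 = (-1/9)**3 = -1/729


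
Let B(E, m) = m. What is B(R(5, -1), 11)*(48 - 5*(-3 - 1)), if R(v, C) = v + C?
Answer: 748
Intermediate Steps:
R(v, C) = C + v
B(R(5, -1), 11)*(48 - 5*(-3 - 1)) = 11*(48 - 5*(-3 - 1)) = 11*(48 - 5*(-4)) = 11*(48 + 20) = 11*68 = 748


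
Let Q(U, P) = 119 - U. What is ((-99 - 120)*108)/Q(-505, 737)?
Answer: -1971/52 ≈ -37.904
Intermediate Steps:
((-99 - 120)*108)/Q(-505, 737) = ((-99 - 120)*108)/(119 - 1*(-505)) = (-219*108)/(119 + 505) = -23652/624 = -23652*1/624 = -1971/52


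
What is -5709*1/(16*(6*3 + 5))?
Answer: -5709/368 ≈ -15.514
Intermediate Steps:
-5709*1/(16*(6*3 + 5)) = -5709*1/(16*(18 + 5)) = -5709/(16*23) = -5709/368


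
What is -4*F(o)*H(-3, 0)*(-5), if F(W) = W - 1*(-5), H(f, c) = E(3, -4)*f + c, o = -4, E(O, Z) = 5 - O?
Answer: -120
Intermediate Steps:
H(f, c) = c + 2*f (H(f, c) = (5 - 1*3)*f + c = (5 - 3)*f + c = 2*f + c = c + 2*f)
F(W) = 5 + W (F(W) = W + 5 = 5 + W)
-4*F(o)*H(-3, 0)*(-5) = -4*(5 - 4)*(0 + 2*(-3))*(-5) = -4*(0 - 6)*(-5) = -4*(-6)*(-5) = 24*(-5) = -120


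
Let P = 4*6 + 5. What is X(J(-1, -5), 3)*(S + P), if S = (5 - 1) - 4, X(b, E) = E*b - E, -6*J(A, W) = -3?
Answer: -87/2 ≈ -43.500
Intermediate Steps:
J(A, W) = 1/2 (J(A, W) = -1/6*(-3) = 1/2)
X(b, E) = -E + E*b
S = 0 (S = 4 - 4 = 0)
P = 29 (P = 24 + 5 = 29)
X(J(-1, -5), 3)*(S + P) = (3*(-1 + 1/2))*(0 + 29) = (3*(-1/2))*29 = -3/2*29 = -87/2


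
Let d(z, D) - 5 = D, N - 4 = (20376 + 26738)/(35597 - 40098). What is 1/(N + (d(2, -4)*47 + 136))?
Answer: 4501/794573 ≈ 0.0056647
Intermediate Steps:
N = -29110/4501 (N = 4 + (20376 + 26738)/(35597 - 40098) = 4 + 47114/(-4501) = 4 + 47114*(-1/4501) = 4 - 47114/4501 = -29110/4501 ≈ -6.4675)
d(z, D) = 5 + D
1/(N + (d(2, -4)*47 + 136)) = 1/(-29110/4501 + ((5 - 4)*47 + 136)) = 1/(-29110/4501 + (1*47 + 136)) = 1/(-29110/4501 + (47 + 136)) = 1/(-29110/4501 + 183) = 1/(794573/4501) = 4501/794573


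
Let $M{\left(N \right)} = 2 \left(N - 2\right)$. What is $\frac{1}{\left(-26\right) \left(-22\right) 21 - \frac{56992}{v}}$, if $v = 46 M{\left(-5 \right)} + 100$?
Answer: $\frac{17}{205985} \approx 8.253 \cdot 10^{-5}$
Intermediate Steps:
$M{\left(N \right)} = -4 + 2 N$ ($M{\left(N \right)} = 2 \left(-2 + N\right) = -4 + 2 N$)
$v = -544$ ($v = 46 \left(-4 + 2 \left(-5\right)\right) + 100 = 46 \left(-4 - 10\right) + 100 = 46 \left(-14\right) + 100 = -644 + 100 = -544$)
$\frac{1}{\left(-26\right) \left(-22\right) 21 - \frac{56992}{v}} = \frac{1}{\left(-26\right) \left(-22\right) 21 - \frac{56992}{-544}} = \frac{1}{572 \cdot 21 - - \frac{1781}{17}} = \frac{1}{12012 + \frac{1781}{17}} = \frac{1}{\frac{205985}{17}} = \frac{17}{205985}$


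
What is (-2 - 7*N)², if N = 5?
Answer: 1369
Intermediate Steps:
(-2 - 7*N)² = (-2 - 7*5)² = (-2 - 35)² = (-37)² = 1369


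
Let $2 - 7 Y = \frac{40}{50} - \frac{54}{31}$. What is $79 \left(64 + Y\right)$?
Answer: $\frac{5521784}{1085} \approx 5089.2$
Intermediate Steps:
$Y = \frac{456}{1085}$ ($Y = \frac{2}{7} - \frac{\frac{40}{50} - \frac{54}{31}}{7} = \frac{2}{7} - \frac{40 \cdot \frac{1}{50} - \frac{54}{31}}{7} = \frac{2}{7} - \frac{\frac{4}{5} - \frac{54}{31}}{7} = \frac{2}{7} - - \frac{146}{1085} = \frac{2}{7} + \frac{146}{1085} = \frac{456}{1085} \approx 0.42028$)
$79 \left(64 + Y\right) = 79 \left(64 + \frac{456}{1085}\right) = 79 \cdot \frac{69896}{1085} = \frac{5521784}{1085}$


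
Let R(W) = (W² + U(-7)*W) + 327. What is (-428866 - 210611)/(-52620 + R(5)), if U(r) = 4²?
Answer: 213159/17396 ≈ 12.253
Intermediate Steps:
U(r) = 16
R(W) = 327 + W² + 16*W (R(W) = (W² + 16*W) + 327 = 327 + W² + 16*W)
(-428866 - 210611)/(-52620 + R(5)) = (-428866 - 210611)/(-52620 + (327 + 5² + 16*5)) = -639477/(-52620 + (327 + 25 + 80)) = -639477/(-52620 + 432) = -639477/(-52188) = -639477*(-1/52188) = 213159/17396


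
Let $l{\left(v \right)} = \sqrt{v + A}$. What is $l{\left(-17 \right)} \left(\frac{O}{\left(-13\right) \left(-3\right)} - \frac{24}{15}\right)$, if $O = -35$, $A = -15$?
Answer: $- \frac{1948 i \sqrt{2}}{195} \approx - 14.128 i$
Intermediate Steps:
$l{\left(v \right)} = \sqrt{-15 + v}$ ($l{\left(v \right)} = \sqrt{v - 15} = \sqrt{-15 + v}$)
$l{\left(-17 \right)} \left(\frac{O}{\left(-13\right) \left(-3\right)} - \frac{24}{15}\right) = \sqrt{-15 - 17} \left(- \frac{35}{\left(-13\right) \left(-3\right)} - \frac{24}{15}\right) = \sqrt{-32} \left(- \frac{35}{39} - \frac{8}{5}\right) = 4 i \sqrt{2} \left(\left(-35\right) \frac{1}{39} - \frac{8}{5}\right) = 4 i \sqrt{2} \left(- \frac{35}{39} - \frac{8}{5}\right) = 4 i \sqrt{2} \left(- \frac{487}{195}\right) = - \frac{1948 i \sqrt{2}}{195}$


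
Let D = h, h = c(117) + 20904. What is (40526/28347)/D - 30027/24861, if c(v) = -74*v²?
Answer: -6119107028588/5066338239963 ≈ -1.2078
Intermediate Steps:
h = -992082 (h = -74*117² + 20904 = -74*13689 + 20904 = -1012986 + 20904 = -992082)
D = -992082
(40526/28347)/D - 30027/24861 = (40526/28347)/(-992082) - 30027/24861 = (40526*(1/28347))*(-1/992082) - 30027*1/24861 = (40526/28347)*(-1/992082) - 10009/8287 = -881/611359749 - 10009/8287 = -6119107028588/5066338239963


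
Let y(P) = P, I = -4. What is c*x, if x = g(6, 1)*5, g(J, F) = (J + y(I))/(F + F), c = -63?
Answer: -315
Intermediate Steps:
g(J, F) = (-4 + J)/(2*F) (g(J, F) = (J - 4)/(F + F) = (-4 + J)/((2*F)) = (-4 + J)*(1/(2*F)) = (-4 + J)/(2*F))
x = 5 (x = ((½)*(-4 + 6)/1)*5 = ((½)*1*2)*5 = 1*5 = 5)
c*x = -63*5 = -315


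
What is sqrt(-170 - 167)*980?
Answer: 980*I*sqrt(337) ≈ 17990.0*I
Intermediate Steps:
sqrt(-170 - 167)*980 = sqrt(-337)*980 = (I*sqrt(337))*980 = 980*I*sqrt(337)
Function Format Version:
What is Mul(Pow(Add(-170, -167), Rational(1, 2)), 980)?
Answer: Mul(980, I, Pow(337, Rational(1, 2))) ≈ Mul(17990., I)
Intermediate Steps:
Mul(Pow(Add(-170, -167), Rational(1, 2)), 980) = Mul(Pow(-337, Rational(1, 2)), 980) = Mul(Mul(I, Pow(337, Rational(1, 2))), 980) = Mul(980, I, Pow(337, Rational(1, 2)))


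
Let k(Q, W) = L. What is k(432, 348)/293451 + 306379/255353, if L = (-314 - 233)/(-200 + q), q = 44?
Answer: 14025666611015/11689640539668 ≈ 1.1998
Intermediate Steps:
L = 547/156 (L = (-314 - 233)/(-200 + 44) = -547/(-156) = -547*(-1/156) = 547/156 ≈ 3.5064)
k(Q, W) = 547/156
k(432, 348)/293451 + 306379/255353 = (547/156)/293451 + 306379/255353 = (547/156)*(1/293451) + 306379*(1/255353) = 547/45778356 + 306379/255353 = 14025666611015/11689640539668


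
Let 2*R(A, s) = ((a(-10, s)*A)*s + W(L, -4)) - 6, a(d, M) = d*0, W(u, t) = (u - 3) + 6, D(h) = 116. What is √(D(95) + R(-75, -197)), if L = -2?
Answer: √454/2 ≈ 10.654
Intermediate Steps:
W(u, t) = 3 + u (W(u, t) = (-3 + u) + 6 = 3 + u)
a(d, M) = 0
R(A, s) = -5/2 (R(A, s) = (((0*A)*s + (3 - 2)) - 6)/2 = ((0*s + 1) - 6)/2 = ((0 + 1) - 6)/2 = (1 - 6)/2 = (½)*(-5) = -5/2)
√(D(95) + R(-75, -197)) = √(116 - 5/2) = √(227/2) = √454/2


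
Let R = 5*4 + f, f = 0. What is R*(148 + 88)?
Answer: 4720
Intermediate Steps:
R = 20 (R = 5*4 + 0 = 20 + 0 = 20)
R*(148 + 88) = 20*(148 + 88) = 20*236 = 4720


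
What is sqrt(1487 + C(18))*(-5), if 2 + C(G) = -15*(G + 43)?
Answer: -5*sqrt(570) ≈ -119.37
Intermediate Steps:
C(G) = -647 - 15*G (C(G) = -2 - 15*(G + 43) = -2 - 15*(43 + G) = -2 + (-645 - 15*G) = -647 - 15*G)
sqrt(1487 + C(18))*(-5) = sqrt(1487 + (-647 - 15*18))*(-5) = sqrt(1487 + (-647 - 270))*(-5) = sqrt(1487 - 917)*(-5) = sqrt(570)*(-5) = -5*sqrt(570)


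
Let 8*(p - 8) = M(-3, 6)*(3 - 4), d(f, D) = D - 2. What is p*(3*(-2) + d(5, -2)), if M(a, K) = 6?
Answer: -145/2 ≈ -72.500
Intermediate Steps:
d(f, D) = -2 + D
p = 29/4 (p = 8 + (6*(3 - 4))/8 = 8 + (6*(-1))/8 = 8 + (1/8)*(-6) = 8 - 3/4 = 29/4 ≈ 7.2500)
p*(3*(-2) + d(5, -2)) = 29*(3*(-2) + (-2 - 2))/4 = 29*(-6 - 4)/4 = (29/4)*(-10) = -145/2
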